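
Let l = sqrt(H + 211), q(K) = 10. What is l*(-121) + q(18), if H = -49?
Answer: 10 - 1089*sqrt(2) ≈ -1530.1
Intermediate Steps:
l = 9*sqrt(2) (l = sqrt(-49 + 211) = sqrt(162) = 9*sqrt(2) ≈ 12.728)
l*(-121) + q(18) = (9*sqrt(2))*(-121) + 10 = -1089*sqrt(2) + 10 = 10 - 1089*sqrt(2)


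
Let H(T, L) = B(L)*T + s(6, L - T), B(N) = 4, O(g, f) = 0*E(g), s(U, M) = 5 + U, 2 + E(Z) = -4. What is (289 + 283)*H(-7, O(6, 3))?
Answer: -9724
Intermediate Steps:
E(Z) = -6 (E(Z) = -2 - 4 = -6)
O(g, f) = 0 (O(g, f) = 0*(-6) = 0)
H(T, L) = 11 + 4*T (H(T, L) = 4*T + (5 + 6) = 4*T + 11 = 11 + 4*T)
(289 + 283)*H(-7, O(6, 3)) = (289 + 283)*(11 + 4*(-7)) = 572*(11 - 28) = 572*(-17) = -9724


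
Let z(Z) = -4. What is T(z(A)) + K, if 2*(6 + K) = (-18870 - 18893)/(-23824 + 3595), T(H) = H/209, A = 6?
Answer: -3909427/768702 ≈ -5.0858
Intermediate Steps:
T(H) = H/209 (T(H) = H*(1/209) = H/209)
K = -18635/3678 (K = -6 + ((-18870 - 18893)/(-23824 + 3595))/2 = -6 + (-37763/(-20229))/2 = -6 + (-37763*(-1/20229))/2 = -6 + (½)*(3433/1839) = -6 + 3433/3678 = -18635/3678 ≈ -5.0666)
T(z(A)) + K = (1/209)*(-4) - 18635/3678 = -4/209 - 18635/3678 = -3909427/768702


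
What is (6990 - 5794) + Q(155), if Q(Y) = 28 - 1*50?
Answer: 1174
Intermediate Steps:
Q(Y) = -22 (Q(Y) = 28 - 50 = -22)
(6990 - 5794) + Q(155) = (6990 - 5794) - 22 = 1196 - 22 = 1174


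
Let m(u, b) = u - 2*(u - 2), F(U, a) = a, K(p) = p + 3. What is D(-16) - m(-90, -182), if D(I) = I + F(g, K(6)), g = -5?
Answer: -101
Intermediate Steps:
K(p) = 3 + p
D(I) = 9 + I (D(I) = I + (3 + 6) = I + 9 = 9 + I)
m(u, b) = 4 - u (m(u, b) = u - 2*(-2 + u) = u + (4 - 2*u) = 4 - u)
D(-16) - m(-90, -182) = (9 - 16) - (4 - 1*(-90)) = -7 - (4 + 90) = -7 - 1*94 = -7 - 94 = -101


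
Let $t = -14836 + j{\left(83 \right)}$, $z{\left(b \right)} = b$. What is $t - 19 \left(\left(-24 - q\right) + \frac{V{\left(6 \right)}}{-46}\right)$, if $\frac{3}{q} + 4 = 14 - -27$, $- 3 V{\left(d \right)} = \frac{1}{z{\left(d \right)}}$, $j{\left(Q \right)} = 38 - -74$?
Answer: $- \frac{437067955}{30636} \approx -14266.0$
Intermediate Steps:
$j{\left(Q \right)} = 112$ ($j{\left(Q \right)} = 38 + 74 = 112$)
$V{\left(d \right)} = - \frac{1}{3 d}$
$q = \frac{3}{37}$ ($q = \frac{3}{-4 + \left(14 - -27\right)} = \frac{3}{-4 + \left(14 + 27\right)} = \frac{3}{-4 + 41} = \frac{3}{37} \approx 0.081081$)
$t = -14724$ ($t = -14836 + 112 = -14724$)
$t - 19 \left(\left(-24 - q\right) + \frac{V{\left(6 \right)}}{-46}\right) = -14724 - 19 \left(\left(-24 - \frac{3}{37}\right) + \frac{\left(- \frac{1}{3}\right) \frac{1}{6}}{-46}\right) = -14724 - 19 \left(\left(-24 - \frac{3}{37}\right) + \left(- \frac{1}{3}\right) \frac{1}{6} \left(- \frac{1}{46}\right)\right) = -14724 - 19 \left(- \frac{891}{37} - - \frac{1}{828}\right) = -14724 - 19 \left(- \frac{891}{37} + \frac{1}{828}\right) = -14724 - - \frac{14016509}{30636} = -14724 + \frac{14016509}{30636} = - \frac{437067955}{30636}$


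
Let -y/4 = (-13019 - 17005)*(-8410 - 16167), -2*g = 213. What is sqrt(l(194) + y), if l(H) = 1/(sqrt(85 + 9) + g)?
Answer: sqrt(-628690670498 + 5903198784*sqrt(94))/sqrt(213 - 2*sqrt(94)) ≈ 54329.0*I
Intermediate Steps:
g = -213/2 (g = -1/2*213 = -213/2 ≈ -106.50)
y = -2951599392 (y = -4*(-13019 - 17005)*(-8410 - 16167) = -(-120096)*(-24577) = -4*737899848 = -2951599392)
l(H) = 1/(-213/2 + sqrt(94)) (l(H) = 1/(sqrt(85 + 9) - 213/2) = 1/(sqrt(94) - 213/2) = 1/(-213/2 + sqrt(94)))
sqrt(l(194) + y) = sqrt((-426/44993 - 4*sqrt(94)/44993) - 2951599392) = sqrt(-132801311444682/44993 - 4*sqrt(94)/44993)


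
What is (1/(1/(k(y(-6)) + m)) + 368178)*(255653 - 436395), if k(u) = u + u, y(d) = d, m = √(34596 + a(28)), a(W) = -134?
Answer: -66543059172 - 180742*√34462 ≈ -6.6577e+10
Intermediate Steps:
m = √34462 (m = √(34596 - 134) = √34462 ≈ 185.64)
k(u) = 2*u
(1/(1/(k(y(-6)) + m)) + 368178)*(255653 - 436395) = (1/(1/(2*(-6) + √34462)) + 368178)*(255653 - 436395) = (1/(1/(-12 + √34462)) + 368178)*(-180742) = ((-12 + √34462) + 368178)*(-180742) = (368166 + √34462)*(-180742) = -66543059172 - 180742*√34462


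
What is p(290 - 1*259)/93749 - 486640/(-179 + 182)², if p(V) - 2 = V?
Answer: -45622013063/843741 ≈ -54071.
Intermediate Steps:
p(V) = 2 + V
p(290 - 1*259)/93749 - 486640/(-179 + 182)² = (2 + (290 - 1*259))/93749 - 486640/(-179 + 182)² = (2 + (290 - 259))*(1/93749) - 486640/(3²) = (2 + 31)*(1/93749) - 486640/9 = 33*(1/93749) - 486640*⅑ = 33/93749 - 486640/9 = -45622013063/843741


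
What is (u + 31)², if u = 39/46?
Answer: 2146225/2116 ≈ 1014.3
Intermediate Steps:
u = 39/46 (u = 39*(1/46) = 39/46 ≈ 0.84783)
(u + 31)² = (39/46 + 31)² = (1465/46)² = 2146225/2116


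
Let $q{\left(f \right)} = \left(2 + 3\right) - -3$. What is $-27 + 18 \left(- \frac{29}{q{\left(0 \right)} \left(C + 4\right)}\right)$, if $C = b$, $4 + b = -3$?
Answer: $- \frac{21}{4} \approx -5.25$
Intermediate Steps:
$q{\left(f \right)} = 8$ ($q{\left(f \right)} = 5 + 3 = 8$)
$b = -7$ ($b = -4 - 3 = -7$)
$C = -7$
$-27 + 18 \left(- \frac{29}{q{\left(0 \right)} \left(C + 4\right)}\right) = -27 + 18 \left(- \frac{29}{8 \left(-7 + 4\right)}\right) = -27 + 18 \left(- \frac{29}{8 \left(-3\right)}\right) = -27 + 18 \left(- \frac{29}{-24}\right) = -27 + 18 \left(\left(-29\right) \left(- \frac{1}{24}\right)\right) = -27 + 18 \cdot \frac{29}{24} = -27 + \frac{87}{4} = - \frac{21}{4}$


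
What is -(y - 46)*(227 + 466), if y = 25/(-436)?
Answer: 13916133/436 ≈ 31918.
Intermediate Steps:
y = -25/436 (y = 25*(-1/436) = -25/436 ≈ -0.057339)
-(y - 46)*(227 + 466) = -(-25/436 - 46)*(227 + 466) = -(-20081)*693/436 = -1*(-13916133/436) = 13916133/436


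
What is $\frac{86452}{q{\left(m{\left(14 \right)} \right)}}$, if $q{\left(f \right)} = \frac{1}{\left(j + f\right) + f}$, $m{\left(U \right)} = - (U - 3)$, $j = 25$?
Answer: $259356$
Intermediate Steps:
$m{\left(U \right)} = 3 - U$ ($m{\left(U \right)} = - (-3 + U) = 3 - U$)
$q{\left(f \right)} = \frac{1}{25 + 2 f}$ ($q{\left(f \right)} = \frac{1}{\left(25 + f\right) + f} = \frac{1}{25 + 2 f}$)
$\frac{86452}{q{\left(m{\left(14 \right)} \right)}} = \frac{86452}{\frac{1}{25 + 2 \left(3 - 14\right)}} = \frac{86452}{\frac{1}{25 + 2 \left(-11\right)}} = \frac{86452}{\frac{1}{25 - 22}} = \frac{86452}{\frac{1}{3}} = 86452 \frac{1}{\frac{1}{3}} = 86452 \cdot 3 = 259356$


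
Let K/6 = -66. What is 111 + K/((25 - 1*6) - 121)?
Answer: 1953/17 ≈ 114.88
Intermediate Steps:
K = -396 (K = 6*(-66) = -396)
111 + K/((25 - 1*6) - 121) = 111 - 396/((25 - 1*6) - 121) = 111 - 396/((25 - 6) - 121) = 111 - 396/(19 - 121) = 111 - 396/(-102) = 111 - 396*(-1/102) = 111 + 66/17 = 1953/17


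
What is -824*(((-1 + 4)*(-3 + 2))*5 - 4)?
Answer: 15656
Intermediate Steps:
-824*(((-1 + 4)*(-3 + 2))*5 - 4) = -824*((3*(-1))*5 - 4) = -824*(-3*5 - 4) = -824*(-15 - 4) = -824*(-19) = 15656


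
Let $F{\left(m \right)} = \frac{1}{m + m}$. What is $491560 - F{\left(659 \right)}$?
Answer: $\frac{647876079}{1318} \approx 4.9156 \cdot 10^{5}$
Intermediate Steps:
$F{\left(m \right)} = \frac{1}{2 m}$
$491560 - F{\left(659 \right)} = 491560 - \frac{1}{2 \cdot 659} = 491560 - \frac{1}{2} \cdot \frac{1}{659} = 491560 - \frac{1}{1318} = \frac{647876079}{1318}$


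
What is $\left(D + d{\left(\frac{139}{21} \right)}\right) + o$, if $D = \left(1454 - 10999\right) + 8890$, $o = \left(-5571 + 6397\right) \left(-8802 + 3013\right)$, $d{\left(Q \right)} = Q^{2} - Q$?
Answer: $- \frac{2109008327}{441} \approx -4.7823 \cdot 10^{6}$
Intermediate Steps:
$o = -4781714$ ($o = 826 \left(-5789\right) = -4781714$)
$D = -655$ ($D = -9545 + 8890 = -655$)
$\left(D + d{\left(\frac{139}{21} \right)}\right) + o = \left(-655 + \frac{139}{21} \left(-1 + \frac{139}{21}\right)\right) - 4781714 = \left(-655 + 139 \cdot \frac{1}{21} \left(-1 + 139 \cdot \frac{1}{21}\right)\right) - 4781714 = \left(-655 + \frac{139 \left(-1 + \frac{139}{21}\right)}{21}\right) - 4781714 = \left(-655 + \frac{139}{21} \cdot \frac{118}{21}\right) - 4781714 = \left(-655 + \frac{16402}{441}\right) - 4781714 = - \frac{272453}{441} - 4781714 = - \frac{2109008327}{441}$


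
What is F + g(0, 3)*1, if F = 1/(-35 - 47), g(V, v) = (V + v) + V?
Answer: 245/82 ≈ 2.9878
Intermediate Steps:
g(V, v) = v + 2*V
F = -1/82 (F = 1/(-82) = -1/82 ≈ -0.012195)
F + g(0, 3)*1 = -1/82 + (3 + 2*0)*1 = -1/82 + (3 + 0)*1 = -1/82 + 3*1 = -1/82 + 3 = 245/82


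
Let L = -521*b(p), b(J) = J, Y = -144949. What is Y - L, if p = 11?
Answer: -139218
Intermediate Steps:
L = -5731 (L = -521*11 = -5731)
Y - L = -144949 - 1*(-5731) = -144949 + 5731 = -139218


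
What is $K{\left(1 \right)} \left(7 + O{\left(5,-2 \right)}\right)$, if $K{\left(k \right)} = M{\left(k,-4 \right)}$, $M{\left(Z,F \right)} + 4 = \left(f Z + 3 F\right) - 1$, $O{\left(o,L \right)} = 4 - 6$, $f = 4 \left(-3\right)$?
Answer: $-145$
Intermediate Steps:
$f = -12$
$O{\left(o,L \right)} = -2$ ($O{\left(o,L \right)} = 4 - 6 = -2$)
$M{\left(Z,F \right)} = -5 - 12 Z + 3 F$ ($M{\left(Z,F \right)} = -4 - \left(1 - 3 F + 12 Z\right) = -5 - 12 Z + 3 F$)
$K{\left(k \right)} = -17 - 12 k$ ($K{\left(k \right)} = -5 - 12 k + 3 \left(-4\right) = -5 - 12 k - 12 = -17 - 12 k$)
$K{\left(1 \right)} \left(7 + O{\left(5,-2 \right)}\right) = \left(-17 - 12\right) \left(7 - 2\right) = \left(-17 - 12\right) 5 = \left(-29\right) 5 = -145$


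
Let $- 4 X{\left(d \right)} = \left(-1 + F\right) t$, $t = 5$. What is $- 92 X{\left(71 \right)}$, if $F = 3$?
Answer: $230$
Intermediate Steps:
$X{\left(d \right)} = - \frac{5}{2}$ ($X{\left(d \right)} = - \frac{\left(-1 + 3\right) 5}{4} = - \frac{2 \cdot 5}{4} = \left(- \frac{1}{4}\right) 10 = - \frac{5}{2}$)
$- 92 X{\left(71 \right)} = \left(-92\right) \left(- \frac{5}{2}\right) = 230$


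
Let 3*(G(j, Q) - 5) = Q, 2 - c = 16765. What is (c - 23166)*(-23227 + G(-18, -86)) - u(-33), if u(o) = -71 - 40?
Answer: 2785127941/3 ≈ 9.2838e+8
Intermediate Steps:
c = -16763 (c = 2 - 1*16765 = 2 - 16765 = -16763)
u(o) = -111
G(j, Q) = 5 + Q/3
(c - 23166)*(-23227 + G(-18, -86)) - u(-33) = (-16763 - 23166)*(-23227 + (5 + (⅓)*(-86))) - 1*(-111) = -39929*(-23227 + (5 - 86/3)) + 111 = -39929*(-23227 - 71/3) + 111 = -39929*(-69752/3) + 111 = 2785127608/3 + 111 = 2785127941/3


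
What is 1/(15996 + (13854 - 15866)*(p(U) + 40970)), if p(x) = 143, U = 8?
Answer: -1/82703360 ≈ -1.2091e-8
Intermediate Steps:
1/(15996 + (13854 - 15866)*(p(U) + 40970)) = 1/(15996 + (13854 - 15866)*(143 + 40970)) = 1/(15996 - 2012*41113) = 1/(15996 - 82719356) = 1/(-82703360) = -1/82703360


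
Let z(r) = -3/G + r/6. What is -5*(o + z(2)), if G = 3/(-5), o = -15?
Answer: 145/3 ≈ 48.333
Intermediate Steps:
G = -⅗ (G = 3*(-⅕) = -⅗ ≈ -0.60000)
z(r) = 5 + r/6 (z(r) = -3/(-⅗) + r/6 = -3*(-5/3) + r*(⅙) = 5 + r/6)
-5*(o + z(2)) = -5*(-15 + (5 + (⅙)*2)) = -5*(-15 + (5 + ⅓)) = -5*(-15 + 16/3) = -5*(-29/3) = 145/3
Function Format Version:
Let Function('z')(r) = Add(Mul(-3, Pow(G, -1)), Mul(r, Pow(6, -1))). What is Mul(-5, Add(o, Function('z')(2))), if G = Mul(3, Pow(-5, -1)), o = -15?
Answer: Rational(145, 3) ≈ 48.333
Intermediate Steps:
G = Rational(-3, 5) (G = Mul(3, Rational(-1, 5)) = Rational(-3, 5) ≈ -0.60000)
Function('z')(r) = Add(5, Mul(Rational(1, 6), r)) (Function('z')(r) = Add(Mul(-3, Pow(Rational(-3, 5), -1)), Mul(r, Pow(6, -1))) = Add(Mul(-3, Rational(-5, 3)), Mul(r, Rational(1, 6))) = Add(5, Mul(Rational(1, 6), r)))
Mul(-5, Add(o, Function('z')(2))) = Mul(-5, Add(-15, Add(5, Mul(Rational(1, 6), 2)))) = Mul(-5, Add(-15, Add(5, Rational(1, 3)))) = Mul(-5, Add(-15, Rational(16, 3))) = Mul(-5, Rational(-29, 3)) = Rational(145, 3)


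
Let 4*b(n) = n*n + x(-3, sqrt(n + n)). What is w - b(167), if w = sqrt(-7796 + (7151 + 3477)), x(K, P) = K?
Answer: -13943/2 + 4*sqrt(177) ≈ -6918.3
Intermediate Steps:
w = 4*sqrt(177) (w = sqrt(-7796 + 10628) = sqrt(2832) = 4*sqrt(177) ≈ 53.217)
b(n) = -3/4 + n**2/4 (b(n) = (n*n - 3)/4 = (n**2 - 3)/4 = (-3 + n**2)/4 = -3/4 + n**2/4)
w - b(167) = 4*sqrt(177) - (-3/4 + (1/4)*167**2) = 4*sqrt(177) - (-3/4 + (1/4)*27889) = 4*sqrt(177) - (-3/4 + 27889/4) = 4*sqrt(177) - 1*13943/2 = 4*sqrt(177) - 13943/2 = -13943/2 + 4*sqrt(177)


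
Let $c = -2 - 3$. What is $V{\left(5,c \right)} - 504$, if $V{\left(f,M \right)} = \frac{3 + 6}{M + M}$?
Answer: $- \frac{5049}{10} \approx -504.9$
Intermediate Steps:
$c = -5$
$V{\left(f,M \right)} = \frac{9}{2 M}$
$V{\left(5,c \right)} - 504 = \frac{9}{2 \left(-5\right)} - 504 = \frac{9}{2} \left(- \frac{1}{5}\right) - 504 = - \frac{9}{10} - 504 = - \frac{5049}{10}$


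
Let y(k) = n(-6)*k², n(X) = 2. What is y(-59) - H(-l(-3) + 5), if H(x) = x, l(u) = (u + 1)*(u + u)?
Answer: 6969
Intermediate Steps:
l(u) = 2*u*(1 + u) (l(u) = (1 + u)*(2*u) = 2*u*(1 + u))
y(k) = 2*k²
y(-59) - H(-l(-3) + 5) = 2*(-59)² - (-2*(-3)*(1 - 3) + 5) = 2*3481 - (-2*(-3)*(-2) + 5) = 6962 - (-1*12 + 5) = 6962 - (-12 + 5) = 6962 - 1*(-7) = 6962 + 7 = 6969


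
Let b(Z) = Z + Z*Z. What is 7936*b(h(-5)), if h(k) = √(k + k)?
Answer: -79360 + 7936*I*√10 ≈ -79360.0 + 25096.0*I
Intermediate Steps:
h(k) = √2*√k (h(k) = √(2*k) = √2*√k)
b(Z) = Z + Z²
7936*b(h(-5)) = 7936*((√2*√(-5))*(1 + √2*√(-5))) = 7936*((√2*(I*√5))*(1 + √2*(I*√5))) = 7936*((I*√10)*(1 + I*√10)) = 7936*(I*√10*(1 + I*√10)) = 7936*I*√10*(1 + I*√10)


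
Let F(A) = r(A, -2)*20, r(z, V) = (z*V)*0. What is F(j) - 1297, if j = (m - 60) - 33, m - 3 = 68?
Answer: -1297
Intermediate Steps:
m = 71 (m = 3 + 68 = 71)
j = -22 (j = (71 - 60) - 33 = 11 - 33 = -22)
r(z, V) = 0 (r(z, V) = (V*z)*0 = 0)
F(A) = 0 (F(A) = 0*20 = 0)
F(j) - 1297 = 0 - 1297 = -1297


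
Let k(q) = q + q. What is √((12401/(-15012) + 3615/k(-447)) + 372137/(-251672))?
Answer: I*√3492675158416912368834/23455704564 ≈ 2.5196*I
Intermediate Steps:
k(q) = 2*q
√((12401/(-15012) + 3615/k(-447)) + 372137/(-251672)) = √((12401/(-15012) + 3615/((2*(-447)))) + 372137/(-251672)) = √((12401*(-1/15012) + 3615/(-894)) + 372137*(-1/251672)) = √((-12401/15012 + 3615*(-1/894)) - 372137/251672) = √((-12401/15012 - 1205/298) - 372137/251672) = √(-10892479/2236788 - 372137/251672) = √(-893430887711/140734227384) = I*√3492675158416912368834/23455704564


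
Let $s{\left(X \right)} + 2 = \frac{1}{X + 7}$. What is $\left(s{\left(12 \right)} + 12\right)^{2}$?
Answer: $\frac{36481}{361} \approx 101.06$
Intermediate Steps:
$s{\left(X \right)} = -2 + \frac{1}{7 + X}$ ($s{\left(X \right)} = -2 + \frac{1}{X + 7} = -2 + \frac{1}{7 + X}$)
$\left(s{\left(12 \right)} + 12\right)^{2} = \left(\frac{-13 - 24}{7 + 12} + 12\right)^{2} = \left(\frac{-13 - 24}{19} + 12\right)^{2} = \left(\frac{1}{19} \left(-37\right) + 12\right)^{2} = \left(- \frac{37}{19} + 12\right)^{2} = \left(\frac{191}{19}\right)^{2} = \frac{36481}{361}$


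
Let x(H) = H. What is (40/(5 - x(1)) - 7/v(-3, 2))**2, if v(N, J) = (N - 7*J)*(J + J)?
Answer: 471969/4624 ≈ 102.07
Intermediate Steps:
v(N, J) = 2*J*(N - 7*J) (v(N, J) = (N - 7*J)*(2*J) = 2*J*(N - 7*J))
(40/(5 - x(1)) - 7/v(-3, 2))**2 = (40/(5 - 1*1) - 7*1/(4*(-3 - 7*2)))**2 = (40/(5 - 1) - 7*1/(4*(-3 - 14)))**2 = (40/4 - 7/(2*2*(-17)))**2 = (40*(1/4) - 7/(-68))**2 = (10 - 7*(-1/68))**2 = (10 + 7/68)**2 = (687/68)**2 = 471969/4624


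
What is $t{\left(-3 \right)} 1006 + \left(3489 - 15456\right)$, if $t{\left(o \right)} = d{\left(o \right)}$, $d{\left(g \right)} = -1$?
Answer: $-12973$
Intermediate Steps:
$t{\left(o \right)} = -1$
$t{\left(-3 \right)} 1006 + \left(3489 - 15456\right) = \left(-1\right) 1006 + \left(3489 - 15456\right) = -1006 + \left(3489 - 15456\right) = -1006 - 11967 = -12973$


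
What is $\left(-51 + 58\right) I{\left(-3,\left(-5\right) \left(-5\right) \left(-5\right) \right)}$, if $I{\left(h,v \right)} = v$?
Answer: $-875$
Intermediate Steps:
$\left(-51 + 58\right) I{\left(-3,\left(-5\right) \left(-5\right) \left(-5\right) \right)} = \left(-51 + 58\right) \left(-5\right) \left(-5\right) \left(-5\right) = 7 \cdot 25 \left(-5\right) = 7 \left(-125\right) = -875$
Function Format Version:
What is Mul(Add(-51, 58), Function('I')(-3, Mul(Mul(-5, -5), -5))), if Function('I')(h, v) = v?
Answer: -875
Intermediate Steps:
Mul(Add(-51, 58), Function('I')(-3, Mul(Mul(-5, -5), -5))) = Mul(Add(-51, 58), Mul(Mul(-5, -5), -5)) = Mul(7, Mul(25, -5)) = Mul(7, -125) = -875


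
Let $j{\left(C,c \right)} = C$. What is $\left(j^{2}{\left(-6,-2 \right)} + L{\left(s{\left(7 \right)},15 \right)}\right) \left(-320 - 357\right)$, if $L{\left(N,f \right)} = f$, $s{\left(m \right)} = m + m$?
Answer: $-34527$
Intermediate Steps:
$s{\left(m \right)} = 2 m$
$\left(j^{2}{\left(-6,-2 \right)} + L{\left(s{\left(7 \right)},15 \right)}\right) \left(-320 - 357\right) = \left(\left(-6\right)^{2} + 15\right) \left(-320 - 357\right) = \left(36 + 15\right) \left(-677\right) = 51 \left(-677\right) = -34527$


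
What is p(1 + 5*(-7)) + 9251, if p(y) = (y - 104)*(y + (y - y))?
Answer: 13943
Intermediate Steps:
p(y) = y*(-104 + y) (p(y) = (-104 + y)*(y + 0) = (-104 + y)*y = y*(-104 + y))
p(1 + 5*(-7)) + 9251 = (1 + 5*(-7))*(-104 + (1 + 5*(-7))) + 9251 = (1 - 35)*(-104 + (1 - 35)) + 9251 = -34*(-104 - 34) + 9251 = -34*(-138) + 9251 = 4692 + 9251 = 13943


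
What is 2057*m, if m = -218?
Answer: -448426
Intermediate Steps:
2057*m = 2057*(-218) = -448426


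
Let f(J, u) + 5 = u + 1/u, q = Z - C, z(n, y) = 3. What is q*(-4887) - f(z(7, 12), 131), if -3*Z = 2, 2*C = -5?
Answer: -2380403/262 ≈ -9085.5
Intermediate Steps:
C = -5/2 (C = (½)*(-5) = -5/2 ≈ -2.5000)
Z = -⅔ (Z = -⅓*2 = -⅔ ≈ -0.66667)
q = 11/6 (q = -⅔ - 1*(-5/2) = -⅔ + 5/2 = 11/6 ≈ 1.8333)
f(J, u) = -5 + u + 1/u (f(J, u) = -5 + (u + 1/u) = -5 + u + 1/u)
q*(-4887) - f(z(7, 12), 131) = (11/6)*(-4887) - (-5 + 131 + 1/131) = -17919/2 - (-5 + 131 + 1/131) = -17919/2 - 1*16507/131 = -17919/2 - 16507/131 = -2380403/262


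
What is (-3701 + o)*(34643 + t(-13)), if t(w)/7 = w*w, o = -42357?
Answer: -1650073908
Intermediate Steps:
t(w) = 7*w² (t(w) = 7*(w*w) = 7*w²)
(-3701 + o)*(34643 + t(-13)) = (-3701 - 42357)*(34643 + 7*(-13)²) = -46058*(34643 + 7*169) = -46058*(34643 + 1183) = -46058*35826 = -1650073908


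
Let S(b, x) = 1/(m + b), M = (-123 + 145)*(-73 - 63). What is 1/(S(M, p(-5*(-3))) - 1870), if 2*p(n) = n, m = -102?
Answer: -3094/5785781 ≈ -0.00053476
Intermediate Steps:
p(n) = n/2
M = -2992 (M = 22*(-136) = -2992)
S(b, x) = 1/(-102 + b)
1/(S(M, p(-5*(-3))) - 1870) = 1/(1/(-102 - 2992) - 1870) = 1/(1/(-3094) - 1870) = 1/(-1/3094 - 1870) = 1/(-5785781/3094) = -3094/5785781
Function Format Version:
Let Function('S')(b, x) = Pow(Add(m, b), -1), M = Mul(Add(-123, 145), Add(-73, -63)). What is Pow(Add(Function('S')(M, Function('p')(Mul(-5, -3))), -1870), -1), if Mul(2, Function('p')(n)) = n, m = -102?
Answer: Rational(-3094, 5785781) ≈ -0.00053476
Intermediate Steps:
Function('p')(n) = Mul(Rational(1, 2), n)
M = -2992 (M = Mul(22, -136) = -2992)
Function('S')(b, x) = Pow(Add(-102, b), -1)
Pow(Add(Function('S')(M, Function('p')(Mul(-5, -3))), -1870), -1) = Pow(Add(Pow(Add(-102, -2992), -1), -1870), -1) = Pow(Add(Pow(-3094, -1), -1870), -1) = Pow(Add(Rational(-1, 3094), -1870), -1) = Pow(Rational(-5785781, 3094), -1) = Rational(-3094, 5785781)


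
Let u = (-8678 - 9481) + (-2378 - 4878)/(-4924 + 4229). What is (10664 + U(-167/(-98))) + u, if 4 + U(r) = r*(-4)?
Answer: -255255031/34055 ≈ -7495.4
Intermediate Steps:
u = -12613249/695 (u = -18159 - 7256/(-695) = -18159 - 7256*(-1/695) = -18159 + 7256/695 = -12613249/695 ≈ -18149.)
U(r) = -4 - 4*r (U(r) = -4 + r*(-4) = -4 - 4*r)
(10664 + U(-167/(-98))) + u = (10664 + (-4 - (-668)/(-98))) - 12613249/695 = (10664 + (-4 - (-668)*(-1)/98)) - 12613249/695 = (10664 + (-4 - 4*167/98)) - 12613249/695 = (10664 + (-4 - 334/49)) - 12613249/695 = (10664 - 530/49) - 12613249/695 = 522006/49 - 12613249/695 = -255255031/34055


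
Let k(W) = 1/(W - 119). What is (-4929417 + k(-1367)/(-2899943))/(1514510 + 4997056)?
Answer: -21242412088321265/28060390977736668 ≈ -0.75702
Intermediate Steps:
k(W) = 1/(-119 + W)
(-4929417 + k(-1367)/(-2899943))/(1514510 + 4997056) = (-4929417 + 1/(-119 - 1367*(-2899943)))/(1514510 + 4997056) = (-4929417 - 1/2899943/(-1486))/6511566 = (-4929417 - 1/1486*(-1/2899943))*(1/6511566) = (-4929417 + 1/4309315298)*(1/6511566) = -21242412088321265/4309315298*1/6511566 = -21242412088321265/28060390977736668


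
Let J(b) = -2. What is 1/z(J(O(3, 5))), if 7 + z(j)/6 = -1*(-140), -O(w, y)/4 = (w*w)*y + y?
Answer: 1/798 ≈ 0.0012531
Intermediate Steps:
O(w, y) = -4*y - 4*y*w² (O(w, y) = -4*((w*w)*y + y) = -4*(w²*y + y) = -4*(y*w² + y) = -4*(y + y*w²) = -4*y - 4*y*w²)
z(j) = 798 (z(j) = -42 + 6*(-1*(-140)) = -42 + 6*140 = -42 + 840 = 798)
1/z(J(O(3, 5))) = 1/798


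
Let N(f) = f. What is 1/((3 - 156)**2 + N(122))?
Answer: 1/23531 ≈ 4.2497e-5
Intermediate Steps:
1/((3 - 156)**2 + N(122)) = 1/((3 - 156)**2 + 122) = 1/((-153)**2 + 122) = 1/(23409 + 122) = 1/23531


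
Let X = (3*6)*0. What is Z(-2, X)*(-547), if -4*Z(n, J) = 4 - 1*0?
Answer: 547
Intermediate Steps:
X = 0 (X = 18*0 = 0)
Z(n, J) = -1 (Z(n, J) = -(4 - 1*0)/4 = -(4 + 0)/4 = -¼*4 = -1)
Z(-2, X)*(-547) = -1*(-547) = 547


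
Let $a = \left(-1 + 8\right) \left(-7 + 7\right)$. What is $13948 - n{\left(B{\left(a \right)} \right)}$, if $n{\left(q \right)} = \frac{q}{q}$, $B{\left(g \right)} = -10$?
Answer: $13947$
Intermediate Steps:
$a = 0$ ($a = 7 \cdot 0 = 0$)
$n{\left(q \right)} = 1$
$13948 - n{\left(B{\left(a \right)} \right)} = 13948 - 1 = 13947$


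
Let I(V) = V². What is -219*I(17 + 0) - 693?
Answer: -63984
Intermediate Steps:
-219*I(17 + 0) - 693 = -219*(17 + 0)² - 693 = -219*17² - 693 = -219*289 - 693 = -63291 - 693 = -63984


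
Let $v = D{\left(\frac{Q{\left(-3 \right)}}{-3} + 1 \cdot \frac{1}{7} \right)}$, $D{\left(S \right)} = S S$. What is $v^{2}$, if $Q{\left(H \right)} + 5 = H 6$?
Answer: $\frac{723394816}{194481} \approx 3719.6$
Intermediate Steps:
$Q{\left(H \right)} = -5 + 6 H$ ($Q{\left(H \right)} = -5 + H 6 = -5 + 6 H$)
$D{\left(S \right)} = S^{2}$
$v = \frac{26896}{441}$ ($v = \left(\frac{-5 + 6 \left(-3\right)}{-3} + 1 \cdot \frac{1}{7}\right)^{2} = \left(\left(-5 - 18\right) \left(- \frac{1}{3}\right) + 1 \cdot \frac{1}{7}\right)^{2} = \left(\left(-23\right) \left(- \frac{1}{3}\right) + \frac{1}{7}\right)^{2} = \left(\frac{23}{3} + \frac{1}{7}\right)^{2} = \left(\frac{164}{21}\right)^{2} = \frac{26896}{441} \approx 60.989$)
$v^{2} = \left(\frac{26896}{441}\right)^{2} = \frac{723394816}{194481}$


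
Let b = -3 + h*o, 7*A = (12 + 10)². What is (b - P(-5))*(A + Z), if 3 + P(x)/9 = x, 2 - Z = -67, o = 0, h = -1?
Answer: 66723/7 ≈ 9531.9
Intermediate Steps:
Z = 69 (Z = 2 - 1*(-67) = 2 + 67 = 69)
P(x) = -27 + 9*x
A = 484/7 (A = (12 + 10)²/7 = (⅐)*22² = (⅐)*484 = 484/7 ≈ 69.143)
b = -3 (b = -3 - 1*0 = -3 + 0 = -3)
(b - P(-5))*(A + Z) = (-3 - (-27 + 9*(-5)))*(484/7 + 69) = (-3 - (-27 - 45))*(967/7) = (-3 - 1*(-72))*(967/7) = (-3 + 72)*(967/7) = 69*(967/7) = 66723/7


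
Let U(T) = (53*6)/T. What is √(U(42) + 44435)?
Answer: √2177686/7 ≈ 210.81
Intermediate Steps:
U(T) = 318/T
√(U(42) + 44435) = √(318/42 + 44435) = √(318*(1/42) + 44435) = √(53/7 + 44435) = √(311098/7) = √2177686/7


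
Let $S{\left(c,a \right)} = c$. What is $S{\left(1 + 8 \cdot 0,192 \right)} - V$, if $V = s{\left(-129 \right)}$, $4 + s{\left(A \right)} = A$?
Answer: $134$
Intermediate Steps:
$s{\left(A \right)} = -4 + A$
$V = -133$ ($V = -4 - 129 = -133$)
$S{\left(1 + 8 \cdot 0,192 \right)} - V = \left(1 + 8 \cdot 0\right) - -133 = \left(1 + 0\right) + 133 = 1 + 133 = 134$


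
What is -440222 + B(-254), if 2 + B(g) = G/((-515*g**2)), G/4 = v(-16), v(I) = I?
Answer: -3656692041424/8306435 ≈ -4.4022e+5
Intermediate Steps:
G = -64 (G = 4*(-16) = -64)
B(g) = -2 + 64/(515*g**2) (B(g) = -2 - 64*(-1/(515*g**2)) = -2 - (-64)/(515*g**2) = -2 + 64/(515*g**2))
-440222 + B(-254) = -440222 + (-2 + (64/515)/(-254)**2) = -440222 + (-2 + (64/515)*(1/64516)) = -440222 + (-2 + 16/8306435) = -440222 - 16612854/8306435 = -3656692041424/8306435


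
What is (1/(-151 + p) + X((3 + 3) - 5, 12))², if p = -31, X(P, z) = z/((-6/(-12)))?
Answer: 19070689/33124 ≈ 575.74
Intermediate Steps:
X(P, z) = 2*z (X(P, z) = z/((-6*(-1/12))) = z/(½) = z*2 = 2*z)
(1/(-151 + p) + X((3 + 3) - 5, 12))² = (1/(-151 - 31) + 2*12)² = (1/(-182) + 24)² = (-1/182 + 24)² = (4367/182)² = 19070689/33124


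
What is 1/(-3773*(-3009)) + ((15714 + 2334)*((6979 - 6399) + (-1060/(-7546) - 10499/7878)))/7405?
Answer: 155717404478475341/110382132966105 ≈ 1410.7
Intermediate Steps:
1/(-3773*(-3009)) + ((15714 + 2334)*((6979 - 6399) + (-1060/(-7546) - 10499/7878)))/7405 = -1/3773*(-1/3009) + (18048*(580 + (-1060*(-1/7546) - 10499*1/7878)))*(1/7405) = 1/11352957 + (18048*(580 + (530/3773 - 10499/7878)))*(1/7405) = 1/11352957 + (18048*(580 - 35437387/29723694))*(1/7405) = 1/11352957 + (18048*(17204305133/29723694))*(1/7405) = 1/11352957 + (51750549840064/4953949)*(1/7405) = 1/11352957 + 51750549840064/36683992345 = 155717404478475341/110382132966105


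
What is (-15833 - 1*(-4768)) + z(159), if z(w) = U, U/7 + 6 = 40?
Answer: -10827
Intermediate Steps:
U = 238 (U = -42 + 7*40 = -42 + 280 = 238)
z(w) = 238
(-15833 - 1*(-4768)) + z(159) = (-15833 - 1*(-4768)) + 238 = (-15833 + 4768) + 238 = -11065 + 238 = -10827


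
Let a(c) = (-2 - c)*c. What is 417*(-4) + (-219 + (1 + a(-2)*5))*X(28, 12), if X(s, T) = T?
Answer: -4284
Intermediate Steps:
a(c) = c*(-2 - c)
417*(-4) + (-219 + (1 + a(-2)*5))*X(28, 12) = 417*(-4) + (-219 + (1 - 1*(-2)*(2 - 2)*5))*12 = -1668 + (-219 + (1 - 1*(-2)*0*5))*12 = -1668 + (-219 + (1 + 0*5))*12 = -1668 + (-219 + (1 + 0))*12 = -1668 + (-219 + 1)*12 = -1668 - 218*12 = -1668 - 2616 = -4284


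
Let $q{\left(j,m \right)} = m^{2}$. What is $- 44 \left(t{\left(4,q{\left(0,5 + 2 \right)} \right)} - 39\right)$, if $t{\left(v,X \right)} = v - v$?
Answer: $1716$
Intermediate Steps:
$t{\left(v,X \right)} = 0$
$- 44 \left(t{\left(4,q{\left(0,5 + 2 \right)} \right)} - 39\right) = - 44 \left(0 - 39\right) = \left(-44\right) \left(-39\right) = 1716$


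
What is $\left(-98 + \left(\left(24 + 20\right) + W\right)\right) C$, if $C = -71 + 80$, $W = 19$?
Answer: $-315$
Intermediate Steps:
$C = 9$
$\left(-98 + \left(\left(24 + 20\right) + W\right)\right) C = \left(-98 + \left(\left(24 + 20\right) + 19\right)\right) 9 = \left(-98 + \left(44 + 19\right)\right) 9 = \left(-98 + 63\right) 9 = \left(-35\right) 9 = -315$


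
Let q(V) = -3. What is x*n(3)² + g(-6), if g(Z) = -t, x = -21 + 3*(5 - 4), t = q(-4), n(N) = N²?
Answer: -1455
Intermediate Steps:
t = -3
x = -18 (x = -21 + 3*1 = -21 + 3 = -18)
g(Z) = 3 (g(Z) = -1*(-3) = 3)
x*n(3)² + g(-6) = -18*(3²)² + 3 = -18*9² + 3 = -18*81 + 3 = -1458 + 3 = -1455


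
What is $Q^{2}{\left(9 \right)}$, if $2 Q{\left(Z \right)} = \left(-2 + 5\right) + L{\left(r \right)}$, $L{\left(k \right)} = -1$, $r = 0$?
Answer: $1$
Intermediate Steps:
$Q{\left(Z \right)} = 1$ ($Q{\left(Z \right)} = \frac{\left(-2 + 5\right) - 1}{2} = \frac{3 - 1}{2} = \frac{1}{2} \cdot 2 = 1$)
$Q^{2}{\left(9 \right)} = 1^{2} = 1$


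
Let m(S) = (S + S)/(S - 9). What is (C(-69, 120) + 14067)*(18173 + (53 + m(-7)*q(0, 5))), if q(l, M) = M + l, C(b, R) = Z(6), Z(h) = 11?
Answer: 1026588877/4 ≈ 2.5665e+8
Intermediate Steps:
C(b, R) = 11
m(S) = 2*S/(-9 + S) (m(S) = (2*S)/(-9 + S) = 2*S/(-9 + S))
(C(-69, 120) + 14067)*(18173 + (53 + m(-7)*q(0, 5))) = (11 + 14067)*(18173 + (53 + (2*(-7)/(-9 - 7))*(5 + 0))) = 14078*(18173 + (53 + (2*(-7)/(-16))*5)) = 14078*(18173 + (53 + (2*(-7)*(-1/16))*5)) = 14078*(18173 + (53 + (7/8)*5)) = 14078*(18173 + (53 + 35/8)) = 14078*(18173 + 459/8) = 14078*(145843/8) = 1026588877/4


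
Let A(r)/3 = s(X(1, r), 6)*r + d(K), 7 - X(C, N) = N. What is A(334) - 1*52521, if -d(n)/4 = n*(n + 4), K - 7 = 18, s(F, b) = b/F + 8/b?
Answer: -6529469/109 ≈ -59903.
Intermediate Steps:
X(C, N) = 7 - N
s(F, b) = 8/b + b/F
K = 25 (K = 7 + 18 = 25)
d(n) = -4*n*(4 + n) (d(n) = -4*n*(n + 4) = -4*n*(4 + n))
A(r) = -8700 + 3*r*(4/3 + 6/(7 - r)) (A(r) = 3*((8/6 + 6/(7 - r))*r - 4*25*(4 + 25)) = 3*((8*(⅙) + 6/(7 - r))*r - 4*25*29) = 3*((4/3 + 6/(7 - r))*r - 2900) = 3*(r*(4/3 + 6/(7 - r)) - 2900) = 3*(-2900 + r*(4/3 + 6/(7 - r))) = -8700 + 3*r*(4/3 + 6/(7 - r)))
A(334) - 1*52521 = 2*(30450 - 4373*334 + 2*334²)/(-7 + 334) - 1*52521 = 2*(30450 - 1460582 + 2*111556)/327 - 52521 = 2*(1/327)*(30450 - 1460582 + 223112) - 52521 = 2*(1/327)*(-1207020) - 52521 = -804680/109 - 52521 = -6529469/109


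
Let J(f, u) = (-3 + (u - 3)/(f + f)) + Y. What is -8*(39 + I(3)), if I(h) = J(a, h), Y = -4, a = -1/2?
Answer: -256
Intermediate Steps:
a = -½ (a = -1*½ = -½ ≈ -0.50000)
J(f, u) = -7 + (-3 + u)/(2*f) (J(f, u) = (-3 + (u - 3)/(f + f)) - 4 = (-3 + (-3 + u)/((2*f))) - 4 = (-3 + (-3 + u)*(1/(2*f))) - 4 = (-3 + (-3 + u)/(2*f)) - 4 = -7 + (-3 + u)/(2*f))
I(h) = -4 - h (I(h) = (-3 + h - 14*(-½))/(2*(-½)) = (½)*(-2)*(-3 + h + 7) = (½)*(-2)*(4 + h) = -4 - h)
-8*(39 + I(3)) = -8*(39 + (-4 - 1*3)) = -8*(39 + (-4 - 3)) = -8*(39 - 7) = -8*32 = -256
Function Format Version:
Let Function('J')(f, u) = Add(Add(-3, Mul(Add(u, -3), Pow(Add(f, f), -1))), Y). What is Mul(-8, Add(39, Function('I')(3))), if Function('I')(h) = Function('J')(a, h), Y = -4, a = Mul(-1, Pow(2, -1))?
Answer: -256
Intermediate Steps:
a = Rational(-1, 2) (a = Mul(-1, Rational(1, 2)) = Rational(-1, 2) ≈ -0.50000)
Function('J')(f, u) = Add(-7, Mul(Rational(1, 2), Pow(f, -1), Add(-3, u))) (Function('J')(f, u) = Add(Add(-3, Mul(Add(u, -3), Pow(Add(f, f), -1))), -4) = Add(Add(-3, Mul(Add(-3, u), Pow(Mul(2, f), -1))), -4) = Add(Add(-3, Mul(Add(-3, u), Mul(Rational(1, 2), Pow(f, -1)))), -4) = Add(Add(-3, Mul(Rational(1, 2), Pow(f, -1), Add(-3, u))), -4) = Add(-7, Mul(Rational(1, 2), Pow(f, -1), Add(-3, u))))
Function('I')(h) = Add(-4, Mul(-1, h)) (Function('I')(h) = Mul(Rational(1, 2), Pow(Rational(-1, 2), -1), Add(-3, h, Mul(-14, Rational(-1, 2)))) = Mul(Rational(1, 2), -2, Add(-3, h, 7)) = Mul(Rational(1, 2), -2, Add(4, h)) = Add(-4, Mul(-1, h)))
Mul(-8, Add(39, Function('I')(3))) = Mul(-8, Add(39, Add(-4, Mul(-1, 3)))) = Mul(-8, Add(39, Add(-4, -3))) = Mul(-8, Add(39, -7)) = Mul(-8, 32) = -256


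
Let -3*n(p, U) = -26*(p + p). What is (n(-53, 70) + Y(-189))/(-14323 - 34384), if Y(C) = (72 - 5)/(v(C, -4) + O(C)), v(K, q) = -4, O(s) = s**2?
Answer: 98435851/5219003757 ≈ 0.018861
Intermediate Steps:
n(p, U) = 52*p/3 (n(p, U) = -(-26)*(p + p)/3 = -(-26)*2*p/3 = -(-52)*p/3 = 52*p/3)
Y(C) = 67/(-4 + C**2) (Y(C) = (72 - 5)/(-4 + C**2) = 67/(-4 + C**2))
(n(-53, 70) + Y(-189))/(-14323 - 34384) = ((52/3)*(-53) + 67/(-4 + (-189)**2))/(-14323 - 34384) = (-2756/3 + 67/(-4 + 35721))/(-48707) = (-2756/3 + 67/35717)*(-1/48707) = -98435851/107151*(-1/48707) = 98435851/5219003757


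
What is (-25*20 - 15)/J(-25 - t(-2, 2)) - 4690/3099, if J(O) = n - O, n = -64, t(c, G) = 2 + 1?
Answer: 475715/37188 ≈ 12.792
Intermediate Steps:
t(c, G) = 3
J(O) = -64 - O
(-25*20 - 15)/J(-25 - t(-2, 2)) - 4690/3099 = (-25*20 - 15)/(-64 - (-25 - 1*3)) - 4690/3099 = (-500 - 15)/(-64 - (-25 - 3)) - 4690*1/3099 = -515/(-64 - 1*(-28)) - 4690/3099 = -515/(-64 + 28) - 4690/3099 = -515/(-36) - 4690/3099 = -515*(-1/36) - 4690/3099 = 515/36 - 4690/3099 = 475715/37188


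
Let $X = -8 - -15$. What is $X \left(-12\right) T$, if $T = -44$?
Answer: $3696$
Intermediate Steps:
$X = 7$ ($X = -8 + 15 = 7$)
$X \left(-12\right) T = 7 \left(-12\right) \left(-44\right) = \left(-84\right) \left(-44\right) = 3696$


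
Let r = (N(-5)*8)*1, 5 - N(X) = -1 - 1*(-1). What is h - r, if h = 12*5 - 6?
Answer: 14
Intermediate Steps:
N(X) = 5 (N(X) = 5 - (-1 - 1*(-1)) = 5 - (-1 + 1) = 5 - 1*0 = 5 + 0 = 5)
h = 54 (h = 60 - 6 = 54)
r = 40 (r = (5*8)*1 = 40*1 = 40)
h - r = 54 - 1*40 = 54 - 40 = 14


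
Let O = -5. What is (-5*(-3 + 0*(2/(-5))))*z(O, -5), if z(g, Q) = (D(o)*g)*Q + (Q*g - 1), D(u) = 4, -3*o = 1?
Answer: 1860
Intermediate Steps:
o = -⅓ (o = -⅓*1 = -⅓ ≈ -0.33333)
z(g, Q) = -1 + 5*Q*g (z(g, Q) = (4*g)*Q + (Q*g - 1) = 4*Q*g + (-1 + Q*g) = -1 + 5*Q*g)
(-5*(-3 + 0*(2/(-5))))*z(O, -5) = (-5*(-3 + 0*(2/(-5))))*(-1 + 5*(-5)*(-5)) = (-5*(-3 + 0*(2*(-⅕))))*(-1 + 125) = -5*(-3 + 0*(-⅖))*124 = -5*(-3 + 0)*124 = -5*(-3)*124 = 15*124 = 1860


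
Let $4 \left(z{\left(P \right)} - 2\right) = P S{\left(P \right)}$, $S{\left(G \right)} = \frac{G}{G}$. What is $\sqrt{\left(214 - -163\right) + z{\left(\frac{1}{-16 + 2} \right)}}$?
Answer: $\frac{\sqrt{297122}}{28} \approx 19.467$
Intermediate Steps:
$S{\left(G \right)} = 1$
$z{\left(P \right)} = 2 + \frac{P}{4}$ ($z{\left(P \right)} = 2 + \frac{P 1}{4} = 2 + \frac{P}{4}$)
$\sqrt{\left(214 - -163\right) + z{\left(\frac{1}{-16 + 2} \right)}} = \sqrt{\left(214 - -163\right) + \left(2 + \frac{1}{4 \left(-16 + 2\right)}\right)} = \sqrt{\left(214 + 163\right) + \left(2 + \frac{1}{4 \left(-14\right)}\right)} = \sqrt{377 + \left(2 + \frac{1}{4} \left(- \frac{1}{14}\right)\right)} = \sqrt{377 + \left(2 - \frac{1}{56}\right)} = \sqrt{377 + \frac{111}{56}} = \sqrt{\frac{21223}{56}} = \frac{\sqrt{297122}}{28}$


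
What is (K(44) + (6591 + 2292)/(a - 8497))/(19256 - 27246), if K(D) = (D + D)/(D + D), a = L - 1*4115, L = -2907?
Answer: -158/2952305 ≈ -5.3518e-5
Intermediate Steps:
a = -7022 (a = -2907 - 1*4115 = -2907 - 4115 = -7022)
K(D) = 1 (K(D) = (2*D)/((2*D)) = (2*D)*(1/(2*D)) = 1)
(K(44) + (6591 + 2292)/(a - 8497))/(19256 - 27246) = (1 + (6591 + 2292)/(-7022 - 8497))/(19256 - 27246) = (1 + 8883/(-15519))/(-7990) = (1 + 8883*(-1/15519))*(-1/7990) = (1 - 423/739)*(-1/7990) = (316/739)*(-1/7990) = -158/2952305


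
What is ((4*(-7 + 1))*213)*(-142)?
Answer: 725904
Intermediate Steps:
((4*(-7 + 1))*213)*(-142) = ((4*(-6))*213)*(-142) = -24*213*(-142) = -5112*(-142) = 725904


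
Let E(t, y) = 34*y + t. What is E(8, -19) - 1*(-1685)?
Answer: 1047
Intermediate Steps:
E(t, y) = t + 34*y
E(8, -19) - 1*(-1685) = (8 + 34*(-19)) - 1*(-1685) = (8 - 646) + 1685 = -638 + 1685 = 1047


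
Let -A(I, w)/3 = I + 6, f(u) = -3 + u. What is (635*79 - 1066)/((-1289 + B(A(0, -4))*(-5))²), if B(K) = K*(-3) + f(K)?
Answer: 49099/2114116 ≈ 0.023224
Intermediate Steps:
A(I, w) = -18 - 3*I (A(I, w) = -3*(I + 6) = -3*(6 + I) = -18 - 3*I)
B(K) = -3 - 2*K (B(K) = K*(-3) + (-3 + K) = -3*K + (-3 + K) = -3 - 2*K)
(635*79 - 1066)/((-1289 + B(A(0, -4))*(-5))²) = (635*79 - 1066)/((-1289 + (-3 - 2*(-18 - 3*0))*(-5))²) = (50165 - 1066)/((-1289 + (-3 - 2*(-18 + 0))*(-5))²) = 49099/((-1289 + (-3 - 2*(-18))*(-5))²) = 49099/((-1289 + (-3 + 36)*(-5))²) = 49099/((-1289 + 33*(-5))²) = 49099/((-1289 - 165)²) = 49099/((-1454)²) = 49099/2114116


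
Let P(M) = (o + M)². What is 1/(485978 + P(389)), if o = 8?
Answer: 1/643587 ≈ 1.5538e-6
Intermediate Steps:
P(M) = (8 + M)²
1/(485978 + P(389)) = 1/(485978 + (8 + 389)²) = 1/(485978 + 397²) = 1/(485978 + 157609) = 1/643587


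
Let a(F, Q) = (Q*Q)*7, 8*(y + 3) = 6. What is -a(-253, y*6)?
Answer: -5103/4 ≈ -1275.8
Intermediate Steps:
y = -9/4 (y = -3 + (⅛)*6 = -3 + ¾ = -9/4 ≈ -2.2500)
a(F, Q) = 7*Q² (a(F, Q) = Q²*7 = 7*Q²)
-a(-253, y*6) = -7*(-9/4*6)² = -7*(-27/2)² = -7*729/4 = -1*5103/4 = -5103/4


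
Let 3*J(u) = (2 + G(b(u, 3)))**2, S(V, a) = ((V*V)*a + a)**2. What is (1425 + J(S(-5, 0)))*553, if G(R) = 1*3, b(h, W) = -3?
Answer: 2377900/3 ≈ 7.9263e+5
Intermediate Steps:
S(V, a) = (a + a*V**2)**2 (S(V, a) = (V**2*a + a)**2 = (a*V**2 + a)**2 = (a + a*V**2)**2)
G(R) = 3
J(u) = 25/3 (J(u) = (2 + 3)**2/3 = (1/3)*5**2 = (1/3)*25 = 25/3)
(1425 + J(S(-5, 0)))*553 = (1425 + 25/3)*553 = (4300/3)*553 = 2377900/3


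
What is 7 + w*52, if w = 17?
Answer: 891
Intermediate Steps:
7 + w*52 = 7 + 17*52 = 7 + 884 = 891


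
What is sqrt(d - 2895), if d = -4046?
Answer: I*sqrt(6941) ≈ 83.313*I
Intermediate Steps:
sqrt(d - 2895) = sqrt(-4046 - 2895) = sqrt(-6941) = I*sqrt(6941)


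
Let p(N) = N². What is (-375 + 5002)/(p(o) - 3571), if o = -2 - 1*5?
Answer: -4627/3522 ≈ -1.3137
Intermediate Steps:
o = -7 (o = -2 - 5 = -7)
(-375 + 5002)/(p(o) - 3571) = (-375 + 5002)/((-7)² - 3571) = 4627/(49 - 3571) = 4627/(-3522) = 4627*(-1/3522) = -4627/3522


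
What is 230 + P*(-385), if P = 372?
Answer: -142990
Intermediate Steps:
230 + P*(-385) = 230 + 372*(-385) = 230 - 143220 = -142990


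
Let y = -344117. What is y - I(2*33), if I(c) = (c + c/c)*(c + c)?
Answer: -352961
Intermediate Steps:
I(c) = 2*c*(1 + c) (I(c) = (c + 1)*(2*c) = (1 + c)*(2*c) = 2*c*(1 + c))
y - I(2*33) = -344117 - 2*2*33*(1 + 2*33) = -344117 - 2*66*(1 + 66) = -344117 - 2*66*67 = -344117 - 1*8844 = -344117 - 8844 = -352961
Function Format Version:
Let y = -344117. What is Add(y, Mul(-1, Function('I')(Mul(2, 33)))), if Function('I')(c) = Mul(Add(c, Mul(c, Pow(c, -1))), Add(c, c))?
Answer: -352961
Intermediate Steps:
Function('I')(c) = Mul(2, c, Add(1, c)) (Function('I')(c) = Mul(Add(c, 1), Mul(2, c)) = Mul(Add(1, c), Mul(2, c)) = Mul(2, c, Add(1, c)))
Add(y, Mul(-1, Function('I')(Mul(2, 33)))) = Add(-344117, Mul(-1, Mul(2, Mul(2, 33), Add(1, Mul(2, 33))))) = Add(-344117, Mul(-1, Mul(2, 66, Add(1, 66)))) = Add(-344117, Mul(-1, Mul(2, 66, 67))) = Add(-344117, Mul(-1, 8844)) = Add(-344117, -8844) = -352961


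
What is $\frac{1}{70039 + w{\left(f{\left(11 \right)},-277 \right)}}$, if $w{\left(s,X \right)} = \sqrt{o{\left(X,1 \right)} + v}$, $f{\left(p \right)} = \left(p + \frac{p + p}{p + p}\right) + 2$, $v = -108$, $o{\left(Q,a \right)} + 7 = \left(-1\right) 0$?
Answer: $\frac{70039}{4905461636} - \frac{i \sqrt{115}}{4905461636} \approx 1.4278 \cdot 10^{-5} - 2.1861 \cdot 10^{-9} i$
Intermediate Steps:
$o{\left(Q,a \right)} = -7$ ($o{\left(Q,a \right)} = -7 - 0 = -7 + 0 = -7$)
$f{\left(p \right)} = 3 + p$ ($f{\left(p \right)} = \left(p + \frac{2 p}{2 p}\right) + 2 = \left(p + 2 p \frac{1}{2 p}\right) + 2 = \left(p + 1\right) + 2 = \left(1 + p\right) + 2 = 3 + p$)
$w{\left(s,X \right)} = i \sqrt{115}$ ($w{\left(s,X \right)} = \sqrt{-7 - 108} = \sqrt{-115} = i \sqrt{115}$)
$\frac{1}{70039 + w{\left(f{\left(11 \right)},-277 \right)}} = \frac{1}{70039 + i \sqrt{115}}$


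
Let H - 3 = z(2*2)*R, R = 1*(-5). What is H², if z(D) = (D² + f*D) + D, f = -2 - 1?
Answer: 1369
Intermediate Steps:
f = -3
z(D) = D² - 2*D (z(D) = (D² - 3*D) + D = D² - 2*D)
R = -5
H = -37 (H = 3 + ((2*2)*(-2 + 2*2))*(-5) = 3 + (4*(-2 + 4))*(-5) = 3 + (4*2)*(-5) = 3 + 8*(-5) = 3 - 40 = -37)
H² = (-37)² = 1369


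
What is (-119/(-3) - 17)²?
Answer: 4624/9 ≈ 513.78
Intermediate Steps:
(-119/(-3) - 17)² = (-119*(-1)/3 - 17)² = (-7*(-17/3) - 17)² = (119/3 - 17)² = (68/3)² = 4624/9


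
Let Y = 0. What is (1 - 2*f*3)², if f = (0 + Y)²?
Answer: 1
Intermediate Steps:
f = 0 (f = (0 + 0)² = 0² = 0)
(1 - 2*f*3)² = (1 - 2*0*3)² = (1 + 0*3)² = (1 + 0)² = 1² = 1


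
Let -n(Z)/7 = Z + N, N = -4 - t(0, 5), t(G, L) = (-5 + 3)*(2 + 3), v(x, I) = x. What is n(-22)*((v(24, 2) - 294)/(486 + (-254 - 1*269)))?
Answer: 30240/37 ≈ 817.30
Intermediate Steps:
t(G, L) = -10 (t(G, L) = -2*5 = -10)
N = 6 (N = -4 - 1*(-10) = -4 + 10 = 6)
n(Z) = -42 - 7*Z (n(Z) = -7*(Z + 6) = -7*(6 + Z) = -42 - 7*Z)
n(-22)*((v(24, 2) - 294)/(486 + (-254 - 1*269))) = (-42 - 7*(-22))*((24 - 294)/(486 + (-254 - 1*269))) = (-42 + 154)*(-270/(486 + (-254 - 269))) = 112*(-270/(486 - 523)) = 112*(-270/(-37)) = 112*(-270*(-1/37)) = 112*(270/37) = 30240/37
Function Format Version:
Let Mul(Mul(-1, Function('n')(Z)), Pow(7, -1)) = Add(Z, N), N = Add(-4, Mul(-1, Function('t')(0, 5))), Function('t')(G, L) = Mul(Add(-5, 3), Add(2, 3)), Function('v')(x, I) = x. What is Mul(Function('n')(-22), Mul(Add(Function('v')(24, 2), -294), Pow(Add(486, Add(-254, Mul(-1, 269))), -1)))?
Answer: Rational(30240, 37) ≈ 817.30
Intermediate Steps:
Function('t')(G, L) = -10 (Function('t')(G, L) = Mul(-2, 5) = -10)
N = 6 (N = Add(-4, Mul(-1, -10)) = Add(-4, 10) = 6)
Function('n')(Z) = Add(-42, Mul(-7, Z)) (Function('n')(Z) = Mul(-7, Add(Z, 6)) = Mul(-7, Add(6, Z)) = Add(-42, Mul(-7, Z)))
Mul(Function('n')(-22), Mul(Add(Function('v')(24, 2), -294), Pow(Add(486, Add(-254, Mul(-1, 269))), -1))) = Mul(Add(-42, Mul(-7, -22)), Mul(Add(24, -294), Pow(Add(486, Add(-254, Mul(-1, 269))), -1))) = Mul(Add(-42, 154), Mul(-270, Pow(Add(486, Add(-254, -269)), -1))) = Mul(112, Mul(-270, Pow(Add(486, -523), -1))) = Mul(112, Mul(-270, Pow(-37, -1))) = Mul(112, Mul(-270, Rational(-1, 37))) = Mul(112, Rational(270, 37)) = Rational(30240, 37)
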